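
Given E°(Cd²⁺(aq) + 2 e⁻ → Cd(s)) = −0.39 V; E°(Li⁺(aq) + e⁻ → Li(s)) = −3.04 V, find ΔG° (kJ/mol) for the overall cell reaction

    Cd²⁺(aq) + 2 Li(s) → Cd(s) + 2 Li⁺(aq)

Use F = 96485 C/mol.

−511 kJ/mol

In the reaction as written Cd²⁺(aq) is reduced, so the Cd²⁺/Cd couple is the cathode and Li⁺/Li is the anode.
E°cell = −0.39 − (−3.04) = +2.65 V; balancing electrons gives n = 2.
ΔG° = −nFE°cell = −(2)(96485)(+2.65) J/mol = −511 kJ/mol.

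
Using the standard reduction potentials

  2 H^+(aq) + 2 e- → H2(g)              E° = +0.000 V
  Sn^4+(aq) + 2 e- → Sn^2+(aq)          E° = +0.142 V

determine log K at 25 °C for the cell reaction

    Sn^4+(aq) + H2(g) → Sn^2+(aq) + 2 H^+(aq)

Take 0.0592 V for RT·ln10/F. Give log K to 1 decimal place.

The Sn⁴⁺/Sn²⁺ couple is reduced (cathode); E°cell = +0.142 − (+0.000) = +0.142 V with n = 2.
At equilibrium E = 0, so log K = nE°cell / 0.0592 = (2)(+0.142) / 0.0592 = 4.8.

log K = 4.8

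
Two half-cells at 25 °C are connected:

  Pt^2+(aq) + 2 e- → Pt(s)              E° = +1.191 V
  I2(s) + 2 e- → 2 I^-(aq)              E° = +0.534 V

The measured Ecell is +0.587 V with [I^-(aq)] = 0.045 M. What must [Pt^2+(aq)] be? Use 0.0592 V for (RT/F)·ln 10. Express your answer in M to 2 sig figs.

With Pt²⁺/Pt at the cathode and I₂/I⁻ at the anode, E°cell = +1.191 − (+0.534) = +0.657 V (n = 2).
Rearranging E = E° − (0.0592/n)·log Q gives log Q = 2(+0.657 − (+0.587))/0.0592 = 2.365.
The balanced reaction is Pt^2+(aq) + 2 I^-(aq) → Pt(s) + I2(s), so Q = 1 / ([Pt^2+(aq)]·[I^-(aq)]^2).
Solving for the unknown gives log [Pt^2+(aq)] = 0.329, so [Pt^2+(aq)] ≈ 2.1 M.

2.1 M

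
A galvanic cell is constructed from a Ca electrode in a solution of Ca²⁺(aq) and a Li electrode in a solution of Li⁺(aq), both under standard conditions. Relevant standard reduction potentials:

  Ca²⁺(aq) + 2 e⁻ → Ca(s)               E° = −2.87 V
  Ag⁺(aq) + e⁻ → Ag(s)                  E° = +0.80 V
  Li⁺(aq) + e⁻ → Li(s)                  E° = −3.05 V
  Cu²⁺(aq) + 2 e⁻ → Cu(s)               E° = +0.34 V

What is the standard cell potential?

+0.18 V

The Ca²⁺/Ca couple has the higher E°, so Ca ion is reduced (cathode) and Li is oxidized (anode).
E°cell = E°(cathode) − E°(anode) = −2.87 − (−3.05) = +0.18 V.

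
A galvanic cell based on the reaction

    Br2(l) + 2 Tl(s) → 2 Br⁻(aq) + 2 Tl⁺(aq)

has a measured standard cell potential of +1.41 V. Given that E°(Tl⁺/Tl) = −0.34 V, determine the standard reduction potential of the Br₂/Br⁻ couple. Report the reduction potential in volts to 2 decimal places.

In the reaction as written the Br₂/Br⁻ couple is reduced (cathode) and Tl⁺/Tl is oxidized (anode), so E°cell = E°(Br₂/Br⁻) − E°(Tl⁺/Tl).
E°(Br₂/Br⁻) = E°cell + E°(anode) = +1.41 + (−0.34) = +1.07 V.

+1.07 V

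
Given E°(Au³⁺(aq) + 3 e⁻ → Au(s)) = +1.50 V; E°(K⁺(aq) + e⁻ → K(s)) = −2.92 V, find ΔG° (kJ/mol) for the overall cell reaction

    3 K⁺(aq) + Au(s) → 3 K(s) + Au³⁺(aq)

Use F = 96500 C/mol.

In the reaction as written K⁺(aq) is reduced, so the K⁺/K couple is the cathode and Au³⁺/Au is the anode.
E°cell = −2.92 − (+1.50) = −4.42 V; balancing electrons gives n = 3.
ΔG° = −nFE°cell = −(3)(96500)(−4.42) J/mol = +1280 kJ/mol.

+1280 kJ/mol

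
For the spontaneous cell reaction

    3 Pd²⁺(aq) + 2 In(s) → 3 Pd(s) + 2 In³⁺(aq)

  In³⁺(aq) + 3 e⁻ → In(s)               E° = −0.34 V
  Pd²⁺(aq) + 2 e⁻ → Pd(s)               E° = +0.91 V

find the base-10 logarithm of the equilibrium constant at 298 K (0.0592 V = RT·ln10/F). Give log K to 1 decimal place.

log K = 126.7

The Pd²⁺/Pd couple is reduced (cathode); E°cell = +0.91 − (−0.34) = +1.25 V with n = 6.
At equilibrium E = 0, so log K = nE°cell / 0.0592 = (6)(+1.25) / 0.0592 = 126.7.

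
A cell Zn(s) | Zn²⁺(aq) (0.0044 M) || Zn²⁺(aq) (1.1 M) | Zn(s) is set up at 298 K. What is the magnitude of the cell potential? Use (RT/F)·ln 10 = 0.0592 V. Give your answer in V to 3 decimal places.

0.071 V

For a concentration cell E°cell = 0, since both electrodes use the same couple.
The compartment with the higher Zn²⁺(aq) concentration (1.1 M) acts as the cathode; ions are reduced there and produced at the dilute (0.0044 M) anode.
With n = 2, Ecell = −(0.0592/2)·log([dilute]/[conc]) = −(0.0592/2)·log(0.0044/1.1) = +0.071 V.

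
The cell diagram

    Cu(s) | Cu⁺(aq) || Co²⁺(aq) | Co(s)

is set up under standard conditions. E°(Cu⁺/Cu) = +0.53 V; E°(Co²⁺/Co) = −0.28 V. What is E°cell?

By convention the left-hand electrode in cell notation is the anode (oxidation) and the right-hand electrode is the cathode (reduction).
E°cell = E°(right) − E°(left) = −0.28 − (+0.53) = −0.81 V.
The negative sign shows that, as written, the cell would require an external voltage to drive the reaction.

−0.81 V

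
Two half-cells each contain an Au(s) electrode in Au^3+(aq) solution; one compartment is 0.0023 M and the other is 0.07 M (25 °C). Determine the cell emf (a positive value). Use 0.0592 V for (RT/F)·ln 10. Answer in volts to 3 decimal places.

0.029 V

For a concentration cell E°cell = 0, since both electrodes use the same couple.
The compartment with the higher Au^3+(aq) concentration (0.07 M) acts as the cathode; ions are reduced there and produced at the dilute (0.0023 M) anode.
With n = 3, Ecell = −(0.0592/3)·log([dilute]/[conc]) = −(0.0592/3)·log(0.0023/0.07) = +0.029 V.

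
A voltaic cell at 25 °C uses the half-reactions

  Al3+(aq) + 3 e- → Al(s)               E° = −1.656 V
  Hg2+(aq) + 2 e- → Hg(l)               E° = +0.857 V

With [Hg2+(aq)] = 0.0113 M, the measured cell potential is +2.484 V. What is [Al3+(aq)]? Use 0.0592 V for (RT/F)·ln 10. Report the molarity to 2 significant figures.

With Hg²⁺/Hg at the cathode and Al³⁺/Al at the anode, E°cell = +0.857 − (−1.656) = +2.513 V (n = 6).
Since E = E° − (0.0592/n)·log Q, log Q = n(E° − E)/0.0592 = 2.939.
For 3 Hg2+(aq) + 2 Al(s) → 3 Hg(l) + 2 Al3+(aq), the reaction quotient is Q = [Al3+(aq)]^2 / [Hg2+(aq)]^3.
Solving for the unknown gives log [Al3+(aq)] = −1.451, so [Al3+(aq)] ≈ 0.035 M.

0.035 M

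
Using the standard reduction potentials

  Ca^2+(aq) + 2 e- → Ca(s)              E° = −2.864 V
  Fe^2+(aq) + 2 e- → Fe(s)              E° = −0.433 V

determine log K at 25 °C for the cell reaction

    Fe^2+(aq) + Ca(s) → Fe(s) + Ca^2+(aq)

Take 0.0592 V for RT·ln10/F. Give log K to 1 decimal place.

The Fe²⁺/Fe couple is reduced (cathode); E°cell = −0.433 − (−2.864) = +2.431 V with n = 2.
At equilibrium E = 0, so log K = nE°cell / 0.0592 = (2)(+2.431) / 0.0592 = 82.1.

log K = 82.1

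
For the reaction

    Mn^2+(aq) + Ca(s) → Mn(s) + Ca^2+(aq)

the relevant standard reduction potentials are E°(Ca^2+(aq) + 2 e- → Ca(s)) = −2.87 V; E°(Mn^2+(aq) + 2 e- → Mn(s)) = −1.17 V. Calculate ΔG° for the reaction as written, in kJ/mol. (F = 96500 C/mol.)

In the reaction as written Mn^2+(aq) is reduced, so the Mn²⁺/Mn couple is the cathode and Ca²⁺/Ca is the anode.
E°cell = −1.17 − (−2.87) = +1.70 V; balancing electrons gives n = 2.
ΔG° = −nFE°cell = −(2)(96500)(+1.70) J/mol = −328 kJ/mol.

−328 kJ/mol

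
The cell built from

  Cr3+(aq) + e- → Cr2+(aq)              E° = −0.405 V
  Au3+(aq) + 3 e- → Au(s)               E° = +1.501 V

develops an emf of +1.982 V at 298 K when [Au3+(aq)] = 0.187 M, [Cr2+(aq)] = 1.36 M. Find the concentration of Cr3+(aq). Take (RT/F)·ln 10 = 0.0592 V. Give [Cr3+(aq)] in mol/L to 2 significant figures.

Au³⁺/Au is the cathode (higher E°); E°cell = +1.501 − (−0.405) = +1.906 V with n = 3.
Rearranging E = E° − (0.0592/n)·log Q gives log Q = 3(+1.906 − (+1.982))/0.0592 = −3.851.
For Au3+(aq) + 3 Cr2+(aq) → Au(s) + 3 Cr3+(aq), the reaction quotient is Q = [Cr3+(aq)]^3 / ([Au3+(aq)]·[Cr2+(aq)]^3).
Substituting the known concentrations and solving, log [Cr3+(aq)] = −1.393 and [Cr3+(aq)] = 0.040 M.

0.040 M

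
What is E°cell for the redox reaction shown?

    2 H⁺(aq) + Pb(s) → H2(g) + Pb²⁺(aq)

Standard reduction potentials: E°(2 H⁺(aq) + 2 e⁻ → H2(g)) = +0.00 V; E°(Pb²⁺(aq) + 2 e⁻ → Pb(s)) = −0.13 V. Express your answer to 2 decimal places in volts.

+0.13 V

In the reaction as written, H⁺(aq) is reduced (cathode) and Pb²⁺(aq) is produced by oxidation at the anode.
E°cell = E°(cathode) − E°(anode) = +0.00 − (−0.13) = +0.13 V.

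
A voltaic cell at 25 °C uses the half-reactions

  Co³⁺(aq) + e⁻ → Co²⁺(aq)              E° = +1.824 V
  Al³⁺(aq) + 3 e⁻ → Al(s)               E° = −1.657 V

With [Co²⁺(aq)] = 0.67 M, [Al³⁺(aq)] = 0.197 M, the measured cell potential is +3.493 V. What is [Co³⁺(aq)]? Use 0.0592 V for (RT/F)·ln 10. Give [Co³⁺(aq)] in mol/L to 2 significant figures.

With Co³⁺/Co²⁺ at the cathode and Al³⁺/Al at the anode, E°cell = +1.824 − (−1.657) = +3.481 V (n = 3).
Rearranging E = E° − (0.0592/n)·log Q gives log Q = 3(+3.481 − (+3.493))/0.0592 = −0.608.
Balancing electrons gives 3 Co³⁺(aq) + Al(s) → 3 Co²⁺(aq) + Al³⁺(aq); thus Q = ([Co²⁺(aq)]^3·[Al³⁺(aq)]) / [Co³⁺(aq)]^3.
Substituting the known concentrations and solving, log [Co³⁺(aq)] = −0.206 and [Co³⁺(aq)] = 0.62 M.

0.62 M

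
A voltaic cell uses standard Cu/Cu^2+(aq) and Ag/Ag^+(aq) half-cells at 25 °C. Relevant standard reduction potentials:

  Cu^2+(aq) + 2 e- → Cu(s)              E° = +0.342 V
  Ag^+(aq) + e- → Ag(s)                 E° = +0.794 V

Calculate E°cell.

The Ag⁺/Ag couple has the higher E°, so Ag ion is reduced (cathode) and Cu is oxidized (anode).
E°cell = E°(cathode) − E°(anode) = +0.794 − (+0.342) = +0.452 V.

+0.452 V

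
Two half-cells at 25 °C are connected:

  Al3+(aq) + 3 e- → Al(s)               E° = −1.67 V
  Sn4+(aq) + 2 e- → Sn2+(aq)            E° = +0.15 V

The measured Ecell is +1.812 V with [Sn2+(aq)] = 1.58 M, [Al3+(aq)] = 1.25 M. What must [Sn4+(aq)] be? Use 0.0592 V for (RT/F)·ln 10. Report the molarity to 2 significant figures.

0.98 M

Sn⁴⁺/Sn²⁺ is the cathode (higher E°); E°cell = +0.15 − (−1.67) = +1.82 V with n = 6.
Rearranging E = E° − (0.0592/n)·log Q gives log Q = 6(+1.82 − (+1.812))/0.0592 = 0.811.
For 3 Sn4+(aq) + 2 Al(s) → 3 Sn2+(aq) + 2 Al3+(aq), the reaction quotient is Q = ([Sn2+(aq)]^3·[Al3+(aq)]^2) / [Sn4+(aq)]^3.
Solving for the unknown gives log [Sn4+(aq)] = −0.007, so [Sn4+(aq)] ≈ 0.98 M.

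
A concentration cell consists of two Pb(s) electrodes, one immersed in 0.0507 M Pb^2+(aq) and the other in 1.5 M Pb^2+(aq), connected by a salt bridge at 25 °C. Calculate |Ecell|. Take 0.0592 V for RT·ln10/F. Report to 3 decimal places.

For a concentration cell E°cell = 0, since both electrodes use the same couple.
The compartment with the higher Pb^2+(aq) concentration (1.5 M) acts as the cathode; ions are reduced there and produced at the dilute (0.0507 M) anode.
With n = 2, Ecell = −(0.0592/2)·log([dilute]/[conc]) = −(0.0592/2)·log(0.0507/1.5) = +0.044 V.

0.044 V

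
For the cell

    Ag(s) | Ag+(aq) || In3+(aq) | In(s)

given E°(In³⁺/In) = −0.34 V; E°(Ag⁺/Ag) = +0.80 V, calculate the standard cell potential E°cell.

−1.14 V

By convention the left-hand electrode in cell notation is the anode (oxidation) and the right-hand electrode is the cathode (reduction).
E°cell = E°(right) − E°(left) = −0.34 − (+0.80) = −1.14 V.
The negative sign shows that, as written, the cell would require an external voltage to drive the reaction.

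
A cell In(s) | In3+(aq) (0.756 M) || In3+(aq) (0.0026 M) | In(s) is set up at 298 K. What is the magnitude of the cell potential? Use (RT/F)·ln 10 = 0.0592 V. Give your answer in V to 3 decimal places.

0.049 V

For a concentration cell E°cell = 0, since both electrodes use the same couple.
The compartment with the higher In3+(aq) concentration (0.756 M) acts as the cathode; ions are reduced there and produced at the dilute (0.0026 M) anode.
With n = 3, Ecell = −(0.0592/3)·log([dilute]/[conc]) = −(0.0592/3)·log(0.0026/0.756) = +0.049 V.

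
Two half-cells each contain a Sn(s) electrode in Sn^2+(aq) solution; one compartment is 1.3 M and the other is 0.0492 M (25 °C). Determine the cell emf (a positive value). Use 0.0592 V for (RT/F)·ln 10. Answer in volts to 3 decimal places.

0.042 V

For a concentration cell E°cell = 0, since both electrodes use the same couple.
The compartment with the higher Sn^2+(aq) concentration (1.3 M) acts as the cathode; ions are reduced there and produced at the dilute (0.0492 M) anode.
With n = 2, Ecell = −(0.0592/2)·log([dilute]/[conc]) = −(0.0592/2)·log(0.0492/1.3) = +0.042 V.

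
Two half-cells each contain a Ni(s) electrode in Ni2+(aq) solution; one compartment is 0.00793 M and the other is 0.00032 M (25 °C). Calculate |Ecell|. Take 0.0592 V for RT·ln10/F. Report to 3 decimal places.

0.041 V

For a concentration cell E°cell = 0, since both electrodes use the same couple.
The compartment with the higher Ni2+(aq) concentration (0.00793 M) acts as the cathode; ions are reduced there and produced at the dilute (0.00032 M) anode.
With n = 2, Ecell = −(0.0592/2)·log([dilute]/[conc]) = −(0.0592/2)·log(0.00032/0.00793) = +0.041 V.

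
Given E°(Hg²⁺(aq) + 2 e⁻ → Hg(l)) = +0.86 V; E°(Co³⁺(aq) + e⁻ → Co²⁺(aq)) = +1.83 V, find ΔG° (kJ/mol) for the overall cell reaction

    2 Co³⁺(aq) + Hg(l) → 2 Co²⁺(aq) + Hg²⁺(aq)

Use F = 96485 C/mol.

−187 kJ/mol

In the reaction as written Co³⁺(aq) is reduced, so the Co³⁺/Co²⁺ couple is the cathode and Hg²⁺/Hg is the anode.
E°cell = +1.83 − (+0.86) = +0.97 V; balancing electrons gives n = 2.
ΔG° = −nFE°cell = −(2)(96485)(+0.97) J/mol = −187 kJ/mol.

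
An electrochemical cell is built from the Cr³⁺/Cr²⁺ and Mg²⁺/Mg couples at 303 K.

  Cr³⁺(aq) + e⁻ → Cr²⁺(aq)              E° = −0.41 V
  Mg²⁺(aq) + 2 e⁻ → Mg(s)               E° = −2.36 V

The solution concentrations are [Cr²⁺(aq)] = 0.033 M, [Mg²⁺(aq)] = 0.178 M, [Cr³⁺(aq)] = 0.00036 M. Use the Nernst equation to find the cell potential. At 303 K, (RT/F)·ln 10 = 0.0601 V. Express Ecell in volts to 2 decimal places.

+1.85 V

Cr³⁺/Cr²⁺ is reduced (cathode, E° = −0.41 V) and Mg²⁺/Mg is oxidized (anode).
E°cell = E°cat − E°an = −0.41 − (−2.36) = +1.95 V; n = 2.
For the overall reaction 2 Cr³⁺(aq) + Mg(s) → 2 Cr²⁺(aq) + Mg²⁺(aq), Q = ([Cr²⁺(aq)]^2·[Mg²⁺(aq)]) / [Cr³⁺(aq)]^2 = 1.5×10^3, giving log Q = 3.175.
Applying E = E° − (RT ln10/nF)·log Q gives +1.95 − (0.0601/2)(3.175) = +1.85 V.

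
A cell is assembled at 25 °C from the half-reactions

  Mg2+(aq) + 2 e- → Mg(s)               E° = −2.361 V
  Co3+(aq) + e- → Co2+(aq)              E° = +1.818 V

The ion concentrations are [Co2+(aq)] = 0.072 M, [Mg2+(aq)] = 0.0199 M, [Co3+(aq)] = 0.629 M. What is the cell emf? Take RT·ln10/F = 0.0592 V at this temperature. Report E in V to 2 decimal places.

The Co³⁺/Co²⁺ couple has the more positive E°, so it is the cathode; Mg²⁺/Mg is the anode.
E°cell = E°cat − E°an = +1.818 − (−2.361) = +4.179 V; n = 2.
The balanced reaction is 2 Co3+(aq) + Mg(s) → 2 Co2+(aq) + Mg2+(aq), so Q = ([Co2+(aq)]^2·[Mg2+(aq)]) / [Co3+(aq)]^2 = 0.000261 and log Q = −3.584.
Applying E = E° − (RT ln10/nF)·log Q gives +4.179 − (0.0592/2)(−3.584) = +4.29 V.

+4.29 V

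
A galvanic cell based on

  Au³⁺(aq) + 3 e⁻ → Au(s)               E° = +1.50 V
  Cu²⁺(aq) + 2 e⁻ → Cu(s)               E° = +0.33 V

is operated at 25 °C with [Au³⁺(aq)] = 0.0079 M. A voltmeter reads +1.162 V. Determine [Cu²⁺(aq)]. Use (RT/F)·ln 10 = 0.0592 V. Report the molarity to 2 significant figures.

0.074 M

With Au³⁺/Au at the cathode and Cu²⁺/Cu at the anode, E°cell = +1.50 − (+0.33) = +1.17 V (n = 6).
From the Nernst equation, log Q = n(E° − E)/0.0592 = 6·(+1.17 − (+1.162))/0.0592 = 0.811.
The balanced reaction is 2 Au³⁺(aq) + 3 Cu(s) → 2 Au(s) + 3 Cu²⁺(aq), so Q = [Cu²⁺(aq)]^3 / [Au³⁺(aq)]^2.
Substituting the known concentrations and solving, log [Cu²⁺(aq)] = −1.131 and [Cu²⁺(aq)] = 0.074 M.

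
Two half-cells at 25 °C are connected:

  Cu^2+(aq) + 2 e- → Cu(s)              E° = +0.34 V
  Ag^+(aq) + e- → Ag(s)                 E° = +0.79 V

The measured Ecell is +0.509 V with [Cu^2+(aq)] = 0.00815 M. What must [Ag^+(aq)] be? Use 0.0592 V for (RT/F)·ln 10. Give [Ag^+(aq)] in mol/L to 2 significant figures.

With Ag⁺/Ag at the cathode and Cu²⁺/Cu at the anode, E°cell = +0.79 − (+0.34) = +0.45 V (n = 2).
Rearranging E = E° − (0.0592/n)·log Q gives log Q = 2(+0.45 − (+0.509))/0.0592 = −1.993.
For 2 Ag^+(aq) + Cu(s) → 2 Ag(s) + Cu^2+(aq), the reaction quotient is Q = [Cu^2+(aq)] / [Ag^+(aq)]^2.
Solving for the unknown gives log [Ag^+(aq)] = −0.048, so [Ag^+(aq)] ≈ 0.90 M.

0.90 M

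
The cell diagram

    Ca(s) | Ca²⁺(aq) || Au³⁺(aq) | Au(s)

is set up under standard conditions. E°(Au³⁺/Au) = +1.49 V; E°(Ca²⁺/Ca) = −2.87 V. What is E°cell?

+4.36 V

By convention the left-hand electrode in cell notation is the anode (oxidation) and the right-hand electrode is the cathode (reduction).
E°cell = E°(right) − E°(left) = +1.49 − (−2.87) = +4.36 V.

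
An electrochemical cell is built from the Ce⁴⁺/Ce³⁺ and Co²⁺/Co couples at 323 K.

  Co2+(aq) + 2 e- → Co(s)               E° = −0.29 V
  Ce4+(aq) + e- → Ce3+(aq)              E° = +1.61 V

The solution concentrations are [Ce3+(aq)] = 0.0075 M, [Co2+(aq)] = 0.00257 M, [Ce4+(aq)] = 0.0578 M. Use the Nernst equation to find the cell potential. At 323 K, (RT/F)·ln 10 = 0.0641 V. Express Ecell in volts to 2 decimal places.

+2.04 V

Ce⁴⁺/Ce³⁺ is reduced (cathode, E° = +1.61 V) and Co²⁺/Co is oxidized (anode).
E°cell = +1.61 − (−0.29) = +1.90 V, with n = 2 electrons transferred.
Balancing gives 2 Ce4+(aq) + Co(s) → 2 Ce3+(aq) + Co2+(aq); hence Q = ([Ce3+(aq)]^2·[Co2+(aq)]) / [Ce4+(aq)]^2 = 4.33×10^−5 (log Q = −4.364).
By the Nernst equation, E = +1.90 − (0.0641/2)·(−4.364) = +2.04 V.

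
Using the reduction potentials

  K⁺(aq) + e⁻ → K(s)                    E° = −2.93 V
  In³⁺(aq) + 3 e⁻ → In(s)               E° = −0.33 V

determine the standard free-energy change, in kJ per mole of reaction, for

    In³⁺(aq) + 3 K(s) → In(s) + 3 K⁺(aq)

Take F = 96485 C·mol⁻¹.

In the reaction as written In³⁺(aq) is reduced, so the In³⁺/In couple is the cathode and K⁺/K is the anode.
E°cell = −0.33 − (−2.93) = +2.60 V; balancing electrons gives n = 3.
ΔG° = −nFE°cell = −(3)(96485)(+2.60) J/mol = −753 kJ/mol.

−753 kJ/mol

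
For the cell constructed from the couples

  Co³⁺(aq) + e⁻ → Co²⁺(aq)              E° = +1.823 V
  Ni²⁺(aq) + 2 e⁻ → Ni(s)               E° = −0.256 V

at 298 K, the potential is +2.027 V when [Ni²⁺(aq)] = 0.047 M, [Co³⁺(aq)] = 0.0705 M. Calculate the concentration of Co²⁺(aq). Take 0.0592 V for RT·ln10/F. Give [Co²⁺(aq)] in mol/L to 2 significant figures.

The Co³⁺/Co²⁺ couple has the larger reduction potential, so it is the cathode: E°cell = +1.823 − (−0.256) = +2.079 V and n = 2.
From the Nernst equation, log Q = n(E° − E)/0.0592 = 2·(+2.079 − (+2.027))/0.0592 = 1.757.
For 2 Co³⁺(aq) + Ni(s) → 2 Co²⁺(aq) + Ni²⁺(aq), the reaction quotient is Q = ([Co²⁺(aq)]^2·[Ni²⁺(aq)]) / [Co³⁺(aq)]^2.
Solving for the unknown gives log [Co²⁺(aq)] = 0.391, so [Co²⁺(aq)] ≈ 2.5 M.

2.5 M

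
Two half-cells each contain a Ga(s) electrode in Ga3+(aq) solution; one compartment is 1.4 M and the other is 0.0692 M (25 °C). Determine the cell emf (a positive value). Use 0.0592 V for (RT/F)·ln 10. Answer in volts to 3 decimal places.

0.026 V

For a concentration cell E°cell = 0, since both electrodes use the same couple.
The compartment with the higher Ga3+(aq) concentration (1.4 M) acts as the cathode; ions are reduced there and produced at the dilute (0.0692 M) anode.
With n = 3, Ecell = −(0.0592/3)·log([dilute]/[conc]) = −(0.0592/3)·log(0.0692/1.4) = +0.026 V.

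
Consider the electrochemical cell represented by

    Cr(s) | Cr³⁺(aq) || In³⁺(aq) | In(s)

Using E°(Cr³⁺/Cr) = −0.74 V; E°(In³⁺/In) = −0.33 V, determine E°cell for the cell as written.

By convention the left-hand electrode in cell notation is the anode (oxidation) and the right-hand electrode is the cathode (reduction).
E°cell = E°(right) − E°(left) = −0.33 − (−0.74) = +0.41 V.

+0.41 V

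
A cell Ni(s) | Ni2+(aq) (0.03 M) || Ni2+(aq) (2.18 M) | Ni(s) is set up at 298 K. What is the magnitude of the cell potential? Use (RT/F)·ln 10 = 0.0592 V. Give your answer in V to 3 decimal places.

For a concentration cell E°cell = 0, since both electrodes use the same couple.
The compartment with the higher Ni2+(aq) concentration (2.18 M) acts as the cathode; ions are reduced there and produced at the dilute (0.03 M) anode.
With n = 2, Ecell = −(0.0592/2)·log([dilute]/[conc]) = −(0.0592/2)·log(0.03/2.18) = +0.055 V.

0.055 V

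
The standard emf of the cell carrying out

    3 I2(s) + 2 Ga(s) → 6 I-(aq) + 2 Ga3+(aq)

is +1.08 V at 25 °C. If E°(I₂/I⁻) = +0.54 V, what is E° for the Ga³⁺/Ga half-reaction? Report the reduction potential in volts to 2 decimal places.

−0.54 V

In the reaction as written the I₂/I⁻ couple is reduced (cathode) and Ga³⁺/Ga is oxidized (anode), so E°cell = E°(I₂/I⁻) − E°(Ga³⁺/Ga).
E°(Ga³⁺/Ga) = E°(cathode) − E°cell = +0.54 − (+1.08) = −0.54 V.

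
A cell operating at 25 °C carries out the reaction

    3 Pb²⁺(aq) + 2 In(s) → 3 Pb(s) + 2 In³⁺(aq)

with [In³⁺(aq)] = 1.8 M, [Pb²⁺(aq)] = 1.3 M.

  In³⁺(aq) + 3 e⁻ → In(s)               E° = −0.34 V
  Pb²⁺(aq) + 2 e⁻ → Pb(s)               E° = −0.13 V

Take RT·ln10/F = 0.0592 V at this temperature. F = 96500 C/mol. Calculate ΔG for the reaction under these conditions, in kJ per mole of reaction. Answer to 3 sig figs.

−121 kJ/mol

With Pb²⁺/Pb reduced at the cathode, E°cell = −0.13 − (−0.34) = +0.21 V and n = 6.
The reaction quotient is [In³⁺(aq)]^2 / [Pb²⁺(aq)]^3 = 1.47; by Nernst, E = +0.21 − (0.0592/6)(0.169) = +0.2083 V.
Finally ΔG = −nFE = −(6)(96500 C/mol)(+0.2083 V) = −121 kJ/mol.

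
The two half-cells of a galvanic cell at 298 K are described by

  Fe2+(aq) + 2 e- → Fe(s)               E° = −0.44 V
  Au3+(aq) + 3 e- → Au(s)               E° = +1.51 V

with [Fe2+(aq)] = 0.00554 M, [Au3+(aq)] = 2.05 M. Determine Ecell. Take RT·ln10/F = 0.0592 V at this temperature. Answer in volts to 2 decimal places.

+2.02 V

Since E°(Au³⁺/Au) > E°(Fe²⁺/Fe), Au³⁺/Au serves as the cathode.
E°cell = E°cat − E°an = +1.51 − (−0.44) = +1.95 V; n = 6.
For the overall reaction 2 Au3+(aq) + 3 Fe(s) → 2 Au(s) + 3 Fe2+(aq), Q = [Fe2+(aq)]^3 / [Au3+(aq)]^2 = 4.05×10^−8, giving log Q = −7.393.
Applying E = E° − (RT ln10/nF)·log Q gives +1.95 − (0.0592/6)(−7.393) = +2.02 V.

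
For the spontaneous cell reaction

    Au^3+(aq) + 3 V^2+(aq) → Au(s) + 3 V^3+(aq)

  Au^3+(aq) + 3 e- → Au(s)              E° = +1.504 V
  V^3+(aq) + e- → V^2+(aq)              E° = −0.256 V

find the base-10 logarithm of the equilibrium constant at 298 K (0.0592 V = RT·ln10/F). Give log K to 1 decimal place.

The Au³⁺/Au couple is reduced (cathode); E°cell = +1.504 − (−0.256) = +1.760 V with n = 3.
At equilibrium E = 0, so log K = nE°cell / 0.0592 = (3)(+1.760) / 0.0592 = 89.2.

log K = 89.2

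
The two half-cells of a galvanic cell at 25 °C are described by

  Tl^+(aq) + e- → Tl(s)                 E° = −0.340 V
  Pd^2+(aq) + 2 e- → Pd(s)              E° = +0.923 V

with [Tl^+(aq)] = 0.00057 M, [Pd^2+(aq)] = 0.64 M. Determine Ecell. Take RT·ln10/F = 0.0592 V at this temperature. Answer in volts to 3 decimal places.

+1.449 V

Since E°(Pd²⁺/Pd) > E°(Tl⁺/Tl), Pd²⁺/Pd serves as the cathode.
E°cell = +0.923 − (−0.340) = +1.263 V, with n = 2 electrons transferred.
For the overall reaction Pd^2+(aq) + 2 Tl(s) → Pd(s) + 2 Tl^+(aq), Q = [Tl^+(aq)]^2 / [Pd^2+(aq)] = 5.08×10^−7, giving log Q = −6.294.
Applying E = E° − (RT ln10/nF)·log Q gives +1.263 − (0.0592/2)(−6.294) = +1.449 V.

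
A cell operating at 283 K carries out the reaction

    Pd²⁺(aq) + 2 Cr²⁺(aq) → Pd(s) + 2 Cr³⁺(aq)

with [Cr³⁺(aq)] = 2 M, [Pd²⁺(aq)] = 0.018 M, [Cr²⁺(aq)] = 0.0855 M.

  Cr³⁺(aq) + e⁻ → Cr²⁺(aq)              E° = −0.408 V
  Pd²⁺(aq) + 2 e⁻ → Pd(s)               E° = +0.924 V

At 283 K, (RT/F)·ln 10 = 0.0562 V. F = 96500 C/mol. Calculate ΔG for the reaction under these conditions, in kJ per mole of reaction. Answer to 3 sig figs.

−233 kJ/mol

With Pd²⁺/Pd reduced at the cathode, E°cell = +0.924 − (−0.408) = +1.332 V and n = 2.
Here Q = [Cr³⁺(aq)]^2 / ([Pd²⁺(aq)]·[Cr²⁺(aq)]^2) = 3.04×10^4 (log Q = 4.483), giving E = +1.332 − (0.0562/2)·(4.483) = +1.2060 V.
Finally ΔG = −nFE = −(2)(96500 C/mol)(+1.2060 V) = −233 kJ/mol.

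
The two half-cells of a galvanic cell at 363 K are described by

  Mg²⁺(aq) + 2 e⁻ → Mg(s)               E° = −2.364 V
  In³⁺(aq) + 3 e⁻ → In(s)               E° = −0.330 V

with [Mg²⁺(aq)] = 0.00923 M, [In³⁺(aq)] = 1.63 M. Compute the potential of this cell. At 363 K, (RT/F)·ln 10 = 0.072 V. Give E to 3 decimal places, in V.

+2.112 V

Since E°(In³⁺/In) > E°(Mg²⁺/Mg), In³⁺/In serves as the cathode.
The standard potential is −0.330 − (−2.364) = +2.034 V and the balanced reaction transfers n = 6 electrons.
The balanced reaction is 2 In³⁺(aq) + 3 Mg(s) → 2 In(s) + 3 Mg²⁺(aq), so Q = [Mg²⁺(aq)]^3 / [In³⁺(aq)]^2 = 2.96×10^−7 and log Q = −6.529.
By the Nernst equation, E = +2.034 − (0.072/6)·(−6.529) = +2.112 V.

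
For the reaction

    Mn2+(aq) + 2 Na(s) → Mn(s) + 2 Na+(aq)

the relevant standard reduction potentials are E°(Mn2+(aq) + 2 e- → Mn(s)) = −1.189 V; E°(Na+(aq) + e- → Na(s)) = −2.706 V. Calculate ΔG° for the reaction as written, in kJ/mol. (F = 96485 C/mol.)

In the reaction as written Mn2+(aq) is reduced, so the Mn²⁺/Mn couple is the cathode and Na⁺/Na is the anode.
E°cell = −1.189 − (−2.706) = +1.517 V; balancing electrons gives n = 2.
ΔG° = −nFE°cell = −(2)(96485)(+1.517) J/mol = −293 kJ/mol.

−293 kJ/mol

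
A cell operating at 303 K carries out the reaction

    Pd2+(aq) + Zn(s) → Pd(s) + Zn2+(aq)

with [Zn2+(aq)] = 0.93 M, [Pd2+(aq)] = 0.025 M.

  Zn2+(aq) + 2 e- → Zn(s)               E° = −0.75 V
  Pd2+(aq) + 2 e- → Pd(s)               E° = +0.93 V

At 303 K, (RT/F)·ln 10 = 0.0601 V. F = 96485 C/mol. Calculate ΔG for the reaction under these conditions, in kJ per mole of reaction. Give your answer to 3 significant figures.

−315 kJ/mol

E°cell = +0.93 − (−0.75) = +1.68 V; the balanced reaction transfers n = 2 electrons.
Here Q = [Zn2+(aq)] / [Pd2+(aq)] = 37.2 (log Q = 1.571), giving E = +1.68 − (0.0601/2)·(1.571) = +1.6328 V.
Finally ΔG = −nFE = −(2)(96485 C/mol)(+1.6328 V) = −315 kJ/mol.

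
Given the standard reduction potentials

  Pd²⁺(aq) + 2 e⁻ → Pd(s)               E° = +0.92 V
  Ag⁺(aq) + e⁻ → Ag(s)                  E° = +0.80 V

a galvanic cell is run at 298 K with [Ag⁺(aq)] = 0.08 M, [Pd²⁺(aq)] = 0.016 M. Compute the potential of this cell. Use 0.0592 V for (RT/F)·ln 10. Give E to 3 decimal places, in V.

+0.132 V

Since E°(Pd²⁺/Pd) > E°(Ag⁺/Ag), Pd²⁺/Pd serves as the cathode.
E°cell = +0.92 − (+0.80) = +0.12 V, with n = 2 electrons transferred.
Balancing gives Pd²⁺(aq) + 2 Ag(s) → Pd(s) + 2 Ag⁺(aq); hence Q = [Ag⁺(aq)]^2 / [Pd²⁺(aq)] = 0.4 (log Q = −0.398).
By the Nernst equation, E = +0.12 − (0.0592/2)·(−0.398) = +0.132 V.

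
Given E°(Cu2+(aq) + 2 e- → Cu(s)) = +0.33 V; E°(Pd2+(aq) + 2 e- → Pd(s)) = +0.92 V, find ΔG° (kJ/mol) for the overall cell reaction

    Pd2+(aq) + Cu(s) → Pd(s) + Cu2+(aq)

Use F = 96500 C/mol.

In the reaction as written Pd2+(aq) is reduced, so the Pd²⁺/Pd couple is the cathode and Cu²⁺/Cu is the anode.
E°cell = +0.92 − (+0.33) = +0.59 V; balancing electrons gives n = 2.
ΔG° = −nFE°cell = −(2)(96500)(+0.59) J/mol = −114 kJ/mol.

−114 kJ/mol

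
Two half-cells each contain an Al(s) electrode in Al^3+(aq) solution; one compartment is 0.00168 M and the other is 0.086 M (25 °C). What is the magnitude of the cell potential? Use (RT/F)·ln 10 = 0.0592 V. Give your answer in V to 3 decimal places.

0.034 V

For a concentration cell E°cell = 0, since both electrodes use the same couple.
The compartment with the higher Al^3+(aq) concentration (0.086 M) acts as the cathode; ions are reduced there and produced at the dilute (0.00168 M) anode.
With n = 3, Ecell = −(0.0592/3)·log([dilute]/[conc]) = −(0.0592/3)·log(0.00168/0.086) = +0.034 V.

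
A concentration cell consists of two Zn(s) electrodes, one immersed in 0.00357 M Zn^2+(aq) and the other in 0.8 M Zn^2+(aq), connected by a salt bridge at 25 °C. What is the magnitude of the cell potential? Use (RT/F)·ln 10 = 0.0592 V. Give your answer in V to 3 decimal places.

0.070 V

For a concentration cell E°cell = 0, since both electrodes use the same couple.
The compartment with the higher Zn^2+(aq) concentration (0.8 M) acts as the cathode; ions are reduced there and produced at the dilute (0.00357 M) anode.
With n = 2, Ecell = −(0.0592/2)·log([dilute]/[conc]) = −(0.0592/2)·log(0.00357/0.8) = +0.070 V.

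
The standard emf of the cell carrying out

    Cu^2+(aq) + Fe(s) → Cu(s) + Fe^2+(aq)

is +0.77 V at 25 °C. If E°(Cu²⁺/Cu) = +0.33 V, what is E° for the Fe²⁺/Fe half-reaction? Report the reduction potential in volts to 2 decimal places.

In the reaction as written the Cu²⁺/Cu couple is reduced (cathode) and Fe²⁺/Fe is oxidized (anode), so E°cell = E°(Cu²⁺/Cu) − E°(Fe²⁺/Fe).
E°(Fe²⁺/Fe) = E°(cathode) − E°cell = +0.33 − (+0.77) = −0.44 V.

−0.44 V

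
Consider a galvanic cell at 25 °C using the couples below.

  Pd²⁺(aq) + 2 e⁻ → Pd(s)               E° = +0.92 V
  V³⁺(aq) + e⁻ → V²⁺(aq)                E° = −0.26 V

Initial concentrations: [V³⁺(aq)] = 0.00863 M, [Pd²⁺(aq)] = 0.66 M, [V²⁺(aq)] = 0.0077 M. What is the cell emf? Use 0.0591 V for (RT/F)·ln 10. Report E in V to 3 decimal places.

Pd²⁺/Pd is reduced (cathode, E° = +0.92 V) and V³⁺/V²⁺ is oxidized (anode).
E°cell = E°cat − E°an = +0.92 − (−0.26) = +1.18 V; n = 2.
For the overall reaction Pd²⁺(aq) + 2 V²⁺(aq) → Pd(s) + 2 V³⁺(aq), Q = [V³⁺(aq)]^2 / ([Pd²⁺(aq)]·[V²⁺(aq)]^2) = 1.9, giving log Q = 0.279.
Applying E = E° − (RT ln10/nF)·log Q gives +1.18 − (0.0591/2)(0.279) = +1.172 V.

+1.172 V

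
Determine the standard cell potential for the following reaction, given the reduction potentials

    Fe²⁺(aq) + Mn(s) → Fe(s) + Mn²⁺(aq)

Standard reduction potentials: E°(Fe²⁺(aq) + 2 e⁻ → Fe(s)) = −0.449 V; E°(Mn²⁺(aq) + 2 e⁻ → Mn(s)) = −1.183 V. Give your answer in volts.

+0.734 V

In the reaction as written, Fe²⁺(aq) is reduced (cathode) and Mn²⁺(aq) is produced by oxidation at the anode.
E°cell = E°(cathode) − E°(anode) = −0.449 − (−1.183) = +0.734 V.
The positive value indicates the reaction is spontaneous as written.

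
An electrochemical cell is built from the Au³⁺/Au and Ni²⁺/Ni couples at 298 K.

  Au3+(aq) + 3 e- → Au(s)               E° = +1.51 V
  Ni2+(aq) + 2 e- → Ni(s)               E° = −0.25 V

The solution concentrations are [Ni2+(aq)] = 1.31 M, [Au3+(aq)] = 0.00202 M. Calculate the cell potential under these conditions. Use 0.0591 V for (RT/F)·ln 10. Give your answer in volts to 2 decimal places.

+1.70 V

Au³⁺/Au is reduced (cathode, E° = +1.51 V) and Ni²⁺/Ni is oxidized (anode).
E°cell = E°cat − E°an = +1.51 − (−0.25) = +1.76 V; n = 6.
Balancing gives 2 Au3+(aq) + 3 Ni(s) → 2 Au(s) + 3 Ni2+(aq); hence Q = [Ni2+(aq)]^3 / [Au3+(aq)]^2 = 5.51×10^5 (log Q = 5.741).
E = E° − (0.0591/n)·log Q = +1.76 − (0.0591/6)(5.741) = +1.70 V.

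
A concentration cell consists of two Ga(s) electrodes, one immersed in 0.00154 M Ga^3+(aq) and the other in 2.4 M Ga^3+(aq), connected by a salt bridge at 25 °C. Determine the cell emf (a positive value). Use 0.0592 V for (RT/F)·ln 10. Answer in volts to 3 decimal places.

For a concentration cell E°cell = 0, since both electrodes use the same couple.
The compartment with the higher Ga^3+(aq) concentration (2.4 M) acts as the cathode; ions are reduced there and produced at the dilute (0.00154 M) anode.
With n = 3, Ecell = −(0.0592/3)·log([dilute]/[conc]) = −(0.0592/3)·log(0.00154/2.4) = +0.063 V.

0.063 V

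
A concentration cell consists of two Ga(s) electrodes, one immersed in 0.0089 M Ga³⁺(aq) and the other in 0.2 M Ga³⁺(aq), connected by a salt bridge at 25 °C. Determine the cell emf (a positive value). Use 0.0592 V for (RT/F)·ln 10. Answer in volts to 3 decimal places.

0.027 V

For a concentration cell E°cell = 0, since both electrodes use the same couple.
The compartment with the higher Ga³⁺(aq) concentration (0.2 M) acts as the cathode; ions are reduced there and produced at the dilute (0.0089 M) anode.
With n = 3, Ecell = −(0.0592/3)·log([dilute]/[conc]) = −(0.0592/3)·log(0.0089/0.2) = +0.027 V.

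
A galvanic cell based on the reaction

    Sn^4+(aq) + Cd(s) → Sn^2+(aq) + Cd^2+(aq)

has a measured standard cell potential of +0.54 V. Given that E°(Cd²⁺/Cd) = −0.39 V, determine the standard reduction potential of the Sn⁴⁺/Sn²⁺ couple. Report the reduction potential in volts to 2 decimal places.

+0.15 V

In the reaction as written the Sn⁴⁺/Sn²⁺ couple is reduced (cathode) and Cd²⁺/Cd is oxidized (anode), so E°cell = E°(Sn⁴⁺/Sn²⁺) − E°(Cd²⁺/Cd).
E°(Sn⁴⁺/Sn²⁺) = E°cell + E°(anode) = +0.54 + (−0.39) = +0.15 V.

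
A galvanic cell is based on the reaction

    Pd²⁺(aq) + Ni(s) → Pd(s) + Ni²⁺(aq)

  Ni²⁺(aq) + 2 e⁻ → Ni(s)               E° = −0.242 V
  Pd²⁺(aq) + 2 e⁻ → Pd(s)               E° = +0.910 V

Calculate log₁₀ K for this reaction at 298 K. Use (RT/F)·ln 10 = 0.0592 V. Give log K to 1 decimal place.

log K = 38.9

The Pd²⁺/Pd couple is reduced (cathode); E°cell = +0.910 − (−0.242) = +1.152 V with n = 2.
At equilibrium E = 0, so log K = nE°cell / 0.0592 = (2)(+1.152) / 0.0592 = 38.9.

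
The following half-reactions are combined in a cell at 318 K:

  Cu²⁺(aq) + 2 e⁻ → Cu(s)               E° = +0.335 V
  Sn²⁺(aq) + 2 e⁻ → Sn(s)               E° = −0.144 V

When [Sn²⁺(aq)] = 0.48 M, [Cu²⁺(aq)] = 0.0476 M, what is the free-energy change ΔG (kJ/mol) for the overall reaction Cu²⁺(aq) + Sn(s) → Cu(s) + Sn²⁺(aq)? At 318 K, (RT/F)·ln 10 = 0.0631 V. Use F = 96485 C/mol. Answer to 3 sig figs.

With Cu²⁺/Cu reduced at the cathode, E°cell = +0.335 − (−0.144) = +0.479 V and n = 2.
The reaction quotient is [Sn²⁺(aq)] / [Cu²⁺(aq)] = 10.1; by Nernst, E = +0.479 − (0.0631/2)(1.004) = +0.4473 V.
Finally ΔG = −nFE = −(2)(96485 C/mol)(+0.4473 V) = −86.3 kJ/mol.

−86.3 kJ/mol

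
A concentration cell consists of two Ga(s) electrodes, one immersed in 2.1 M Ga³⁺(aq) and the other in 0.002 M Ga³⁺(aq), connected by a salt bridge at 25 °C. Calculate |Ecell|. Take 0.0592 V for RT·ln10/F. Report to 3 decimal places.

For a concentration cell E°cell = 0, since both electrodes use the same couple.
The compartment with the higher Ga³⁺(aq) concentration (2.1 M) acts as the cathode; ions are reduced there and produced at the dilute (0.002 M) anode.
With n = 3, Ecell = −(0.0592/3)·log([dilute]/[conc]) = −(0.0592/3)·log(0.002/2.1) = +0.060 V.

0.060 V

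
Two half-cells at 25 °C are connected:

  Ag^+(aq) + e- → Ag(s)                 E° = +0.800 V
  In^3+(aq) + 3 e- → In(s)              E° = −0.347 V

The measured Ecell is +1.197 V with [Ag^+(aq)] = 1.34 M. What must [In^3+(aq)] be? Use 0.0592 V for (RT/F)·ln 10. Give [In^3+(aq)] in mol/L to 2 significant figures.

Ag⁺/Ag is the cathode (higher E°); E°cell = +0.800 − (−0.347) = +1.147 V with n = 3.
Since E = E° − (0.0592/n)·log Q, log Q = n(E° − E)/0.0592 = −2.534.
The balanced reaction is 3 Ag^+(aq) + In(s) → 3 Ag(s) + In^3+(aq), so Q = [In^3+(aq)] / [Ag^+(aq)]^3.
Isolating [In^3+(aq)] in Q = 10^{−2.534} yields log [In^3+(aq)] = −2.153, i.e. 0.0070 M.

0.0070 M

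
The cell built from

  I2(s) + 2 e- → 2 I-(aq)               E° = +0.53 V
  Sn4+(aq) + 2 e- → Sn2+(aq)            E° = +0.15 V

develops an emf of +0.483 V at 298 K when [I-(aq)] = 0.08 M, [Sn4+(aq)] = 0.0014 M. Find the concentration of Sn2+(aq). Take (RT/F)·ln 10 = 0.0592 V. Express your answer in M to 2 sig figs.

0.027 M

I₂/I⁻ is the cathode (higher E°); E°cell = +0.53 − (+0.15) = +0.38 V with n = 2.
Since E = E° − (0.0592/n)·log Q, log Q = n(E° − E)/0.0592 = −3.480.
The balanced reaction is I2(s) + Sn2+(aq) → 2 I-(aq) + Sn4+(aq), so Q = ([I-(aq)]^2·[Sn4+(aq)]) / [Sn2+(aq)].
Substituting the known concentrations and solving, log [Sn2+(aq)] = −1.568 and [Sn2+(aq)] = 0.027 M.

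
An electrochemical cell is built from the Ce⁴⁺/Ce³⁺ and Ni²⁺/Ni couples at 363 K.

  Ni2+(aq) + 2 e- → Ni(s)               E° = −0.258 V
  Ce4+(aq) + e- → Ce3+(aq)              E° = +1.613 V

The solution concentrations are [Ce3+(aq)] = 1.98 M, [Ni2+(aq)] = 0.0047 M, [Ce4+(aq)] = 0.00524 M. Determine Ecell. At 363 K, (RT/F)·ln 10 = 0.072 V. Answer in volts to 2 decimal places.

Since E°(Ce⁴⁺/Ce³⁺) > E°(Ni²⁺/Ni), Ce⁴⁺/Ce³⁺ serves as the cathode.
E°cell = +1.613 − (−0.258) = +1.871 V, with n = 2 electrons transferred.
Balancing gives 2 Ce4+(aq) + Ni(s) → 2 Ce3+(aq) + Ni2+(aq); hence Q = ([Ce3+(aq)]^2·[Ni2+(aq)]) / [Ce4+(aq)]^2 = 671 (log Q = 2.827).
E = E° − (0.072/n)·log Q = +1.871 − (0.072/2)(2.827) = +1.77 V.

+1.77 V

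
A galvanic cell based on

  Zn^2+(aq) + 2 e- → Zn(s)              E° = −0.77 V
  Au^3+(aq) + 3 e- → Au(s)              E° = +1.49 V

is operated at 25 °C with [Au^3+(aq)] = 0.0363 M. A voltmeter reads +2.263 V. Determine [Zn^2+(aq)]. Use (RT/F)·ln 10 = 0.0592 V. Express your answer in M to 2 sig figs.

The Au³⁺/Au couple has the larger reduction potential, so it is the cathode: E°cell = +1.49 − (−0.77) = +2.26 V and n = 6.
From the Nernst equation, log Q = n(E° − E)/0.0592 = 6·(+2.26 − (+2.263))/0.0592 = −0.304.
Balancing electrons gives 2 Au^3+(aq) + 3 Zn(s) → 2 Au(s) + 3 Zn^2+(aq); thus Q = [Zn^2+(aq)]^3 / [Au^3+(aq)]^2.
Isolating [Zn^2+(aq)] in Q = 10^{−0.304} yields log [Zn^2+(aq)] = −1.061, i.e. 0.087 M.

0.087 M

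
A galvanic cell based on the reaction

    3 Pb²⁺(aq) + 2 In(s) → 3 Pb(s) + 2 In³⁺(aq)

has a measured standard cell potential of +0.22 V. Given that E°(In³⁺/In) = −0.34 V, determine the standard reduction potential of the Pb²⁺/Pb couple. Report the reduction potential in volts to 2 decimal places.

−0.12 V

In the reaction as written the Pb²⁺/Pb couple is reduced (cathode) and In³⁺/In is oxidized (anode), so E°cell = E°(Pb²⁺/Pb) − E°(In³⁺/In).
E°(Pb²⁺/Pb) = E°cell + E°(anode) = +0.22 + (−0.34) = −0.12 V.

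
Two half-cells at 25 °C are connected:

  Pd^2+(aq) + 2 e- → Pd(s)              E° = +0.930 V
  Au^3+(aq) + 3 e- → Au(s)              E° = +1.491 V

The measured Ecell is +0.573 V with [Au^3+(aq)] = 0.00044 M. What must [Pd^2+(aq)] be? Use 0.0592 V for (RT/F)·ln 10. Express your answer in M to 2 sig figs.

The Au³⁺/Au couple has the larger reduction potential, so it is the cathode: E°cell = +1.491 − (+0.930) = +0.561 V and n = 6.
From the Nernst equation, log Q = n(E° − E)/0.0592 = 6·(+0.561 − (+0.573))/0.0592 = −1.216.
For 2 Au^3+(aq) + 3 Pd(s) → 2 Au(s) + 3 Pd^2+(aq), the reaction quotient is Q = [Pd^2+(aq)]^3 / [Au^3+(aq)]^2.
Solving for the unknown gives log [Pd^2+(aq)] = −2.643, so [Pd^2+(aq)] ≈ 0.0023 M.

0.0023 M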